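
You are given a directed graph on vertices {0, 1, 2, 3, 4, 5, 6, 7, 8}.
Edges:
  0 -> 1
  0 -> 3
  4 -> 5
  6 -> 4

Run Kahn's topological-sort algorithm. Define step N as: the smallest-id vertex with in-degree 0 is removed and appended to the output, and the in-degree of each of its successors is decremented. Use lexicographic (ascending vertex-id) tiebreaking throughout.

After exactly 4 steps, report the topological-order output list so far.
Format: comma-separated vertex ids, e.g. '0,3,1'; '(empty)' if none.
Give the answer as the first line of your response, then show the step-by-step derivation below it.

0,1,2,3

step 1: output 0; order=[0]; indeg=(0,0,0,0,1,1,0,0,0)
step 2: output 1; order=[0,1]; indeg=(0,0,0,0,1,1,0,0,0)
step 3: output 2; order=[0,1,2]; indeg=(0,0,0,0,1,1,0,0,0)
step 4: output 3; order=[0,1,2,3]; indeg=(0,0,0,0,1,1,0,0,0)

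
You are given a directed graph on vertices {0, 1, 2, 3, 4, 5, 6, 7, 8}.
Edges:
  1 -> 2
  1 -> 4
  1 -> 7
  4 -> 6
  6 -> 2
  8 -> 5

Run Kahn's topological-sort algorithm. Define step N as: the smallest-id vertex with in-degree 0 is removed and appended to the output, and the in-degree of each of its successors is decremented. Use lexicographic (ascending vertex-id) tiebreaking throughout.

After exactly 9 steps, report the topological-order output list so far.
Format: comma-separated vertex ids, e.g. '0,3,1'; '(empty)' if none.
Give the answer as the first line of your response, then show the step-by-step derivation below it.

0,1,3,4,6,2,7,8,5

step 1: output 0; order=[0]; indeg=(0,0,2,0,1,1,1,1,0)
step 2: output 1; order=[0,1]; indeg=(0,0,1,0,0,1,1,0,0)
step 3: output 3; order=[0,1,3]; indeg=(0,0,1,0,0,1,1,0,0)
step 4: output 4; order=[0,1,3,4]; indeg=(0,0,1,0,0,1,0,0,0)
step 5: output 6; order=[0,1,3,4,6]; indeg=(0,0,0,0,0,1,0,0,0)
step 6: output 2; order=[0,1,3,4,6,2]; indeg=(0,0,0,0,0,1,0,0,0)
step 7: output 7; order=[0,1,3,4,6,2,7]; indeg=(0,0,0,0,0,1,0,0,0)
step 8: output 8; order=[0,1,3,4,6,2,7,8]; indeg=(0,0,0,0,0,0,0,0,0)
step 9: output 5; order=[0,1,3,4,6,2,7,8,5]; indeg=(0,0,0,0,0,0,0,0,0)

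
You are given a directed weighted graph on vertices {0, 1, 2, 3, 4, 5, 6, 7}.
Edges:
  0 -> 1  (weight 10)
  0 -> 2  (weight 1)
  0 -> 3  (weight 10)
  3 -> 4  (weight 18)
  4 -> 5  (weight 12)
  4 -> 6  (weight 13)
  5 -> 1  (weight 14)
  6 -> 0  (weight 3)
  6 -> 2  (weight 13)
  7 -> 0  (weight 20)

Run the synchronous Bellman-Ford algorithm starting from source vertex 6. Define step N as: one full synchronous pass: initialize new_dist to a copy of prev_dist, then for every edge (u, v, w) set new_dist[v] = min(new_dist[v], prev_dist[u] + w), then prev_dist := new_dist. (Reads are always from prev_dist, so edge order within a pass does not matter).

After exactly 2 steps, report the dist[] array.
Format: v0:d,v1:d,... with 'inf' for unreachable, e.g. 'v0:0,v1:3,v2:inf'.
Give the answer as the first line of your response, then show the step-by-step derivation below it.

v0:3,v1:13,v2:4,v3:13,v4:inf,v5:inf,v6:0,v7:inf

step 1: dist = v0:3,v1:inf,v2:13,v3:inf,v4:inf,v5:inf,v6:0,v7:inf
step 2: dist = v0:3,v1:13,v2:4,v3:13,v4:inf,v5:inf,v6:0,v7:inf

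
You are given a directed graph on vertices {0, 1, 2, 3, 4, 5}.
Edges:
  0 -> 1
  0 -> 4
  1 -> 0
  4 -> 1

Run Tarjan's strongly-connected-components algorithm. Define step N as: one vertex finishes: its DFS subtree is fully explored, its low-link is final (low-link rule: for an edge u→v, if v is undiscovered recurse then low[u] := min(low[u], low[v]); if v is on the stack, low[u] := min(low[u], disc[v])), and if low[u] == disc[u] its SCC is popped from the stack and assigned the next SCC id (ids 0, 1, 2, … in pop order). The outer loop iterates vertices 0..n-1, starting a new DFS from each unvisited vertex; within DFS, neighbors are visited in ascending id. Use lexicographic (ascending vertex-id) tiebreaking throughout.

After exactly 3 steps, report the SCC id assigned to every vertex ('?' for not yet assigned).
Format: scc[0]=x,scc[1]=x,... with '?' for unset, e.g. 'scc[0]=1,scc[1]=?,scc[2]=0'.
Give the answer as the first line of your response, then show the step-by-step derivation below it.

scc[0]=0,scc[1]=0,scc[2]=?,scc[3]=?,scc[4]=0,scc[5]=?

step 1: low=(low[0]=0,low[1]=0,low[2]=?,low[3]=?,low[4]=?,low[5]=?); scc=(scc[0]=?,scc[1]=?,scc[2]=?,scc[3]=?,scc[4]=?,scc[5]=?)
step 2: low=(low[0]=0,low[1]=0,low[2]=?,low[3]=?,low[4]=1,low[5]=?); scc=(scc[0]=?,scc[1]=?,scc[2]=?,scc[3]=?,scc[4]=?,scc[5]=?)
step 3: low=(low[0]=0,low[1]=0,low[2]=?,low[3]=?,low[4]=1,low[5]=?); scc=(scc[0]=0,scc[1]=0,scc[2]=?,scc[3]=?,scc[4]=0,scc[5]=?)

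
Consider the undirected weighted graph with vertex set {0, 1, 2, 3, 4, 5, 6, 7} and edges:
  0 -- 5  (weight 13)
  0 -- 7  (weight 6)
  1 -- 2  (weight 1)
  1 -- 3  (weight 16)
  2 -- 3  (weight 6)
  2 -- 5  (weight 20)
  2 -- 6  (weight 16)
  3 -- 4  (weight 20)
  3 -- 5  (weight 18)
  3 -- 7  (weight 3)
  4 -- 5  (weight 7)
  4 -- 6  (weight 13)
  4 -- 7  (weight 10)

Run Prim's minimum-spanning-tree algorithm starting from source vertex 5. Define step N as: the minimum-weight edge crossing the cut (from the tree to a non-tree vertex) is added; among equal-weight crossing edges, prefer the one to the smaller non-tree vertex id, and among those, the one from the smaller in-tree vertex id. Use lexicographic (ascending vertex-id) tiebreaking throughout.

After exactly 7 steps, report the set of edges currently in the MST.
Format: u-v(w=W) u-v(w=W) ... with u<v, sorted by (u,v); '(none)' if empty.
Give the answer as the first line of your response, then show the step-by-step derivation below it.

0-7(w=6) 1-2(w=1) 2-3(w=6) 3-7(w=3) 4-5(w=7) 4-6(w=13) 4-7(w=10)

step 1: add edge 4-5 (w=7); MST = {4-5(w=7)}
step 2: add edge 4-7 (w=10); MST = {4-5(w=7) 4-7(w=10)}
step 3: add edge 3-7 (w=3); MST = {3-7(w=3) 4-5(w=7) 4-7(w=10)}
step 4: add edge 0-7 (w=6); MST = {0-7(w=6) 3-7(w=3) 4-5(w=7) 4-7(w=10)}
step 5: add edge 2-3 (w=6); MST = {0-7(w=6) 2-3(w=6) 3-7(w=3) 4-5(w=7) 4-7(w=10)}
step 6: add edge 1-2 (w=1); MST = {0-7(w=6) 1-2(w=1) 2-3(w=6) 3-7(w=3) 4-5(w=7) 4-7(w=10)}
step 7: add edge 4-6 (w=13); MST = {0-7(w=6) 1-2(w=1) 2-3(w=6) 3-7(w=3) 4-5(w=7) 4-6(w=13) 4-7(w=10)}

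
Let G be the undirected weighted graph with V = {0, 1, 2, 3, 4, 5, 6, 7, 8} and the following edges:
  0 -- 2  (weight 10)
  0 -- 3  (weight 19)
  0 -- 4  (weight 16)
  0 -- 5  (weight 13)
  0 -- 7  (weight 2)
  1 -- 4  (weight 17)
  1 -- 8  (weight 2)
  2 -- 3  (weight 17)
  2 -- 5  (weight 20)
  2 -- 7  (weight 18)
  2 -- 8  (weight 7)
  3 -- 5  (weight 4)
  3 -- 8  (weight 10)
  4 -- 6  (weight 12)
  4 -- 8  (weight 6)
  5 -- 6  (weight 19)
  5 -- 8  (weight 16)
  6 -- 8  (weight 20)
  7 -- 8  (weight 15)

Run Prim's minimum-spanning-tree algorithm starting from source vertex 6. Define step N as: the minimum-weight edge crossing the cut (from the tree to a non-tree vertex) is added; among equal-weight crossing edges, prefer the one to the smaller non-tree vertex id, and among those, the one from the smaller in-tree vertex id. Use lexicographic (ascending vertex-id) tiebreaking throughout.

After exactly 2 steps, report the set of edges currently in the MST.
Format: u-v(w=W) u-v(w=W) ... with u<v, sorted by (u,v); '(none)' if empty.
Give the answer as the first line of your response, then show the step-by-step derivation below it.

4-6(w=12) 4-8(w=6)

step 1: add edge 4-6 (w=12); MST = {4-6(w=12)}
step 2: add edge 4-8 (w=6); MST = {4-6(w=12) 4-8(w=6)}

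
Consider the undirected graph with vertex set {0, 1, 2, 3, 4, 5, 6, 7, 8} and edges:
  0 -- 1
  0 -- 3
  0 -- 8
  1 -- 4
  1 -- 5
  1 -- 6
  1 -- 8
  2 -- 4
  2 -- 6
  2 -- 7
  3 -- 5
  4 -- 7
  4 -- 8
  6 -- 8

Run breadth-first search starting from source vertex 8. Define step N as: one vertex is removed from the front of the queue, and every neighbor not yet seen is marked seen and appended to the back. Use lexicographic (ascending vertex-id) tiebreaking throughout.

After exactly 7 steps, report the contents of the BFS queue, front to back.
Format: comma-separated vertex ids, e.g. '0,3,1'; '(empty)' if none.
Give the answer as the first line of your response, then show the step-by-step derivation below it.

2,7

step 1: dequeue 8; queue=[0,1,4,6]; order=8
step 2: dequeue 0; queue=[1,4,6,3]; order=8,0
step 3: dequeue 1; queue=[4,6,3,5]; order=8,0,1
step 4: dequeue 4; queue=[6,3,5,2,7]; order=8,0,1,4
step 5: dequeue 6; queue=[3,5,2,7]; order=8,0,1,4,6
step 6: dequeue 3; queue=[5,2,7]; order=8,0,1,4,6,3
step 7: dequeue 5; queue=[2,7]; order=8,0,1,4,6,3,5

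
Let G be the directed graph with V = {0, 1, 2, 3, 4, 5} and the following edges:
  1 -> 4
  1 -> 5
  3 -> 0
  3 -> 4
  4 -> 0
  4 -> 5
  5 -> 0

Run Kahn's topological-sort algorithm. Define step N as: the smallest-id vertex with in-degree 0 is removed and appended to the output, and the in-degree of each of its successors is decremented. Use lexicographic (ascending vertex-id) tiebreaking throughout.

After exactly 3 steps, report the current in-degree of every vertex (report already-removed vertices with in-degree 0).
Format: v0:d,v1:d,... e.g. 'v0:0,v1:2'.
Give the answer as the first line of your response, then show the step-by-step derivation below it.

v0:2,v1:0,v2:0,v3:0,v4:0,v5:1

step 1: output 1; order=[1]; indeg=(3,0,0,0,1,1)
step 2: output 2; order=[1,2]; indeg=(3,0,0,0,1,1)
step 3: output 3; order=[1,2,3]; indeg=(2,0,0,0,0,1)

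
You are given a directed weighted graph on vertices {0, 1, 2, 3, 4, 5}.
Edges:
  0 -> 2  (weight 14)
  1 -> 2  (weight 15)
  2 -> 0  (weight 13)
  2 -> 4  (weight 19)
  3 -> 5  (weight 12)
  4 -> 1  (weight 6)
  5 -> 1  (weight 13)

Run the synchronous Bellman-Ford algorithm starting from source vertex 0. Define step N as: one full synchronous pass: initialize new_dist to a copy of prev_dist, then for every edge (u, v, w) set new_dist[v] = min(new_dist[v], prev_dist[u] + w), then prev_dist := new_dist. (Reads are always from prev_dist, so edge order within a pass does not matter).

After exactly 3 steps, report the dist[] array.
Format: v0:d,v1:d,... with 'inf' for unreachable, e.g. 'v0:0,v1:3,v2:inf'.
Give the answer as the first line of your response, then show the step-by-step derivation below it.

v0:0,v1:39,v2:14,v3:inf,v4:33,v5:inf

step 1: dist = v0:0,v1:inf,v2:14,v3:inf,v4:inf,v5:inf
step 2: dist = v0:0,v1:inf,v2:14,v3:inf,v4:33,v5:inf
step 3: dist = v0:0,v1:39,v2:14,v3:inf,v4:33,v5:inf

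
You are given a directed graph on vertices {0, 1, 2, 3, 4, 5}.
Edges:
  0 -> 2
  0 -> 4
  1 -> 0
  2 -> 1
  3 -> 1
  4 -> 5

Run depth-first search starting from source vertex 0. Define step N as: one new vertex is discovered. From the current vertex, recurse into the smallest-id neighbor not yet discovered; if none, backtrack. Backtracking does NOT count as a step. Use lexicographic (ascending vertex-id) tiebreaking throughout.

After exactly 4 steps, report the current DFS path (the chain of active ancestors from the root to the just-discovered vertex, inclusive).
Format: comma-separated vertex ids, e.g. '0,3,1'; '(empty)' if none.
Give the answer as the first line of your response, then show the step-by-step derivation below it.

0,4

step 1: discover 0; path=0; order=0
step 2: discover 2; path=0>2; order=0,2
step 3: discover 1; path=0>2>1; order=0,2,1
step 4: discover 4; path=0>4; order=0,2,1,4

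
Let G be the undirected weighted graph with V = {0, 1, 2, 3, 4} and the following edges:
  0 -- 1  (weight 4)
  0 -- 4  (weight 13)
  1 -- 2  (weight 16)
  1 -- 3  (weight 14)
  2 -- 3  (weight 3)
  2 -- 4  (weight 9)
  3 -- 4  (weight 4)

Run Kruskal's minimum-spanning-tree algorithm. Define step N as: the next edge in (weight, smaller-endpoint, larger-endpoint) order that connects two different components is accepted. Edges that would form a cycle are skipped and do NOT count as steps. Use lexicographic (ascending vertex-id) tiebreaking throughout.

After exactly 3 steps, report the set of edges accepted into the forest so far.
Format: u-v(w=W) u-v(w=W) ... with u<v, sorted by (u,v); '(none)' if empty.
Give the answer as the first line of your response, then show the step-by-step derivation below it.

0-1(w=4) 2-3(w=3) 3-4(w=4)

step 1: add edge 2-3 (w=3); MST = {2-3(w=3)}
step 2: add edge 0-1 (w=4); MST = {0-1(w=4) 2-3(w=3)}
step 3: add edge 3-4 (w=4); MST = {0-1(w=4) 2-3(w=3) 3-4(w=4)}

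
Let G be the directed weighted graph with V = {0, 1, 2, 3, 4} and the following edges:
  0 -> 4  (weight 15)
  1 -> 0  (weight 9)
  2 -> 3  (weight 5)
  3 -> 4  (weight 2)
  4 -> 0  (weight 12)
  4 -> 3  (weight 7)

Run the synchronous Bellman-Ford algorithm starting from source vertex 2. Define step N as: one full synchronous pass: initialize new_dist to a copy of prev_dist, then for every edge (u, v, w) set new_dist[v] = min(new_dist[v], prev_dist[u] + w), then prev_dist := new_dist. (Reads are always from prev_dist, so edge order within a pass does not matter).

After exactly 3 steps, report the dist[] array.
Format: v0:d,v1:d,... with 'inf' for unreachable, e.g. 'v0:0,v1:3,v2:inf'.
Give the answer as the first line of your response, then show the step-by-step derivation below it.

v0:19,v1:inf,v2:0,v3:5,v4:7

step 1: dist = v0:inf,v1:inf,v2:0,v3:5,v4:inf
step 2: dist = v0:inf,v1:inf,v2:0,v3:5,v4:7
step 3: dist = v0:19,v1:inf,v2:0,v3:5,v4:7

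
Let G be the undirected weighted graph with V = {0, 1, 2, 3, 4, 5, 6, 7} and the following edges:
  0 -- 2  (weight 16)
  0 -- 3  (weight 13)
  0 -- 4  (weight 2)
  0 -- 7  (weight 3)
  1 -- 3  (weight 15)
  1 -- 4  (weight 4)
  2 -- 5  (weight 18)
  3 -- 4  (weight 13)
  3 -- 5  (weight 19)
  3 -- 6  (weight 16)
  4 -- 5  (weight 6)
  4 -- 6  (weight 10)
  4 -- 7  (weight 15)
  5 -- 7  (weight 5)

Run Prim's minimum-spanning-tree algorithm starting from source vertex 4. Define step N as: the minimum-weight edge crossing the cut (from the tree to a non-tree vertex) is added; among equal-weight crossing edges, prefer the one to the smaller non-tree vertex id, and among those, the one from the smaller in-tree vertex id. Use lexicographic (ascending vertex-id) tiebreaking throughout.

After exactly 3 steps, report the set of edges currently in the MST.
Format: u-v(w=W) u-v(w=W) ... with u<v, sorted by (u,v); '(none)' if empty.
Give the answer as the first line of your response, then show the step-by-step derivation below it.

0-4(w=2) 0-7(w=3) 1-4(w=4)

step 1: add edge 0-4 (w=2); MST = {0-4(w=2)}
step 2: add edge 0-7 (w=3); MST = {0-4(w=2) 0-7(w=3)}
step 3: add edge 1-4 (w=4); MST = {0-4(w=2) 0-7(w=3) 1-4(w=4)}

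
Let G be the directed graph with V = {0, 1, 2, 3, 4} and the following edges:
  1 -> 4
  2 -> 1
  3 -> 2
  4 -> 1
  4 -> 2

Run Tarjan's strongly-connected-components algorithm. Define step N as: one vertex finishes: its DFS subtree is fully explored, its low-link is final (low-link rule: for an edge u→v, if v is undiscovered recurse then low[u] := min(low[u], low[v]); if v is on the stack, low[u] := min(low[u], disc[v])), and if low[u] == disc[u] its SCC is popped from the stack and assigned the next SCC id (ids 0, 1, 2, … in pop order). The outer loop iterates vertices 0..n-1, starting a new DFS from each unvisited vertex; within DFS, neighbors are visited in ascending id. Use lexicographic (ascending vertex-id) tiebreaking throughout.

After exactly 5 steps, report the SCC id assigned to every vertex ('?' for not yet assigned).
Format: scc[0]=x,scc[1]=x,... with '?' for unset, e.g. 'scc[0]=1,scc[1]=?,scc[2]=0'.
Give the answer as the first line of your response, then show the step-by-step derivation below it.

scc[0]=0,scc[1]=1,scc[2]=1,scc[3]=2,scc[4]=1

step 1: low=(low[0]=0,low[1]=?,low[2]=?,low[3]=?,low[4]=?); scc=(scc[0]=0,scc[1]=?,scc[2]=?,scc[3]=?,scc[4]=?)
step 2: low=(low[0]=0,low[1]=1,low[2]=1,low[3]=?,low[4]=1); scc=(scc[0]=0,scc[1]=?,scc[2]=?,scc[3]=?,scc[4]=?)
step 3: low=(low[0]=0,low[1]=1,low[2]=1,low[3]=?,low[4]=1); scc=(scc[0]=0,scc[1]=?,scc[2]=?,scc[3]=?,scc[4]=?)
step 4: low=(low[0]=0,low[1]=1,low[2]=1,low[3]=?,low[4]=1); scc=(scc[0]=0,scc[1]=1,scc[2]=1,scc[3]=?,scc[4]=1)
step 5: low=(low[0]=0,low[1]=1,low[2]=1,low[3]=4,low[4]=1); scc=(scc[0]=0,scc[1]=1,scc[2]=1,scc[3]=2,scc[4]=1)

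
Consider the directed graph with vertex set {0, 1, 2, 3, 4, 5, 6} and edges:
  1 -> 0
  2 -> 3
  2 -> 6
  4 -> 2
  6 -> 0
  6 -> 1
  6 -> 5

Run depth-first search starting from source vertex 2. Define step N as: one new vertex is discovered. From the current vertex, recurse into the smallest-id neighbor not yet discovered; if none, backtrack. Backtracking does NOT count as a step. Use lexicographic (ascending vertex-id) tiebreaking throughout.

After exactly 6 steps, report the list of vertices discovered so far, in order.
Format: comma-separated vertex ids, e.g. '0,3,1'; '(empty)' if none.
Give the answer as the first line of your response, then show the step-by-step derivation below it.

2,3,6,0,1,5

step 1: discover 2; path=2; order=2
step 2: discover 3; path=2>3; order=2,3
step 3: discover 6; path=2>6; order=2,3,6
step 4: discover 0; path=2>6>0; order=2,3,6,0
step 5: discover 1; path=2>6>1; order=2,3,6,0,1
step 6: discover 5; path=2>6>5; order=2,3,6,0,1,5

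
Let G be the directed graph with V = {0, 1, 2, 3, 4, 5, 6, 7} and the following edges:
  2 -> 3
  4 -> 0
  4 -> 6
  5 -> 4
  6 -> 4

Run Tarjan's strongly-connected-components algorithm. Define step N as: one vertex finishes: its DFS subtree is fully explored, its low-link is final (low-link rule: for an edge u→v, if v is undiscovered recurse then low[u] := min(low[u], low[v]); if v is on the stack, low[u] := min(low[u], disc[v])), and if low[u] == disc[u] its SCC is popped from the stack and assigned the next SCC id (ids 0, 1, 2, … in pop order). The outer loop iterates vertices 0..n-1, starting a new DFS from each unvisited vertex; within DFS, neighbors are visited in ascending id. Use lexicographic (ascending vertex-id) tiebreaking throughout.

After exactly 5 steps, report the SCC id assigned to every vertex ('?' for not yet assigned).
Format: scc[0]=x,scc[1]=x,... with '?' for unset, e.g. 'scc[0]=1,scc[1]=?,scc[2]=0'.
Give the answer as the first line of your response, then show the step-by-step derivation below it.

scc[0]=0,scc[1]=1,scc[2]=3,scc[3]=2,scc[4]=?,scc[5]=?,scc[6]=?,scc[7]=?

step 1: low=(low[0]=0,low[1]=?,low[2]=?,low[3]=?,low[4]=?,low[5]=?,low[6]=?,low[7]=?); scc=(scc[0]=0,scc[1]=?,scc[2]=?,scc[3]=?,scc[4]=?,scc[5]=?,scc[6]=?,scc[7]=?)
step 2: low=(low[0]=0,low[1]=1,low[2]=?,low[3]=?,low[4]=?,low[5]=?,low[6]=?,low[7]=?); scc=(scc[0]=0,scc[1]=1,scc[2]=?,scc[3]=?,scc[4]=?,scc[5]=?,scc[6]=?,scc[7]=?)
step 3: low=(low[0]=0,low[1]=1,low[2]=2,low[3]=3,low[4]=?,low[5]=?,low[6]=?,low[7]=?); scc=(scc[0]=0,scc[1]=1,scc[2]=?,scc[3]=2,scc[4]=?,scc[5]=?,scc[6]=?,scc[7]=?)
step 4: low=(low[0]=0,low[1]=1,low[2]=2,low[3]=3,low[4]=?,low[5]=?,low[6]=?,low[7]=?); scc=(scc[0]=0,scc[1]=1,scc[2]=3,scc[3]=2,scc[4]=?,scc[5]=?,scc[6]=?,scc[7]=?)
step 5: low=(low[0]=0,low[1]=1,low[2]=2,low[3]=3,low[4]=4,low[5]=?,low[6]=4,low[7]=?); scc=(scc[0]=0,scc[1]=1,scc[2]=3,scc[3]=2,scc[4]=?,scc[5]=?,scc[6]=?,scc[7]=?)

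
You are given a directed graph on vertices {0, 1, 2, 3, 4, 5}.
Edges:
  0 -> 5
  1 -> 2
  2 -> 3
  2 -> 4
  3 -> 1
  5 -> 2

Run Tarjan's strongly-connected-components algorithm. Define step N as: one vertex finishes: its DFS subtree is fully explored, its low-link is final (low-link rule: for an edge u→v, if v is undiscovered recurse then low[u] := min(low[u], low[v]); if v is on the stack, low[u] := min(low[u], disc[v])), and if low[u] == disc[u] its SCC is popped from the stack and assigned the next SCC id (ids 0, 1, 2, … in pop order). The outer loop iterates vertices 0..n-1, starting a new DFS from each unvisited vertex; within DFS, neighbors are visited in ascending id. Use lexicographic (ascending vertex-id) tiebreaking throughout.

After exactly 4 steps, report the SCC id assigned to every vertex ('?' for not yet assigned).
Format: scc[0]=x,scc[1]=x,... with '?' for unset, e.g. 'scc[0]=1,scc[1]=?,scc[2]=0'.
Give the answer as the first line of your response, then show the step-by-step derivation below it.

scc[0]=?,scc[1]=1,scc[2]=1,scc[3]=1,scc[4]=0,scc[5]=?

step 1: low=(low[0]=0,low[1]=2,low[2]=2,low[3]=3,low[4]=?,low[5]=1); scc=(scc[0]=?,scc[1]=?,scc[2]=?,scc[3]=?,scc[4]=?,scc[5]=?)
step 2: low=(low[0]=0,low[1]=2,low[2]=2,low[3]=2,low[4]=?,low[5]=1); scc=(scc[0]=?,scc[1]=?,scc[2]=?,scc[3]=?,scc[4]=?,scc[5]=?)
step 3: low=(low[0]=0,low[1]=2,low[2]=2,low[3]=2,low[4]=5,low[5]=1); scc=(scc[0]=?,scc[1]=?,scc[2]=?,scc[3]=?,scc[4]=0,scc[5]=?)
step 4: low=(low[0]=0,low[1]=2,low[2]=2,low[3]=2,low[4]=5,low[5]=1); scc=(scc[0]=?,scc[1]=1,scc[2]=1,scc[3]=1,scc[4]=0,scc[5]=?)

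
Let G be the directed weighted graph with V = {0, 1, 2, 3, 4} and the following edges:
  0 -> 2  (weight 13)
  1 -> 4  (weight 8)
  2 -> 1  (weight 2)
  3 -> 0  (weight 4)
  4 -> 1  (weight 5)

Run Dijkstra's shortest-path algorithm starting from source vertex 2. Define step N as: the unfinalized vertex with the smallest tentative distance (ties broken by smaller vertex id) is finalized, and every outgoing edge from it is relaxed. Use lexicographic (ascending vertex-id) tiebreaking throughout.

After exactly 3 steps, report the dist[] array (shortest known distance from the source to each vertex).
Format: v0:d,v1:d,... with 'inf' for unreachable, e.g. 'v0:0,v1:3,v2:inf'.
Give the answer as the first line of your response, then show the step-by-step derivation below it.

v0:inf,v1:2,v2:0,v3:inf,v4:10

step 1: dist = v0:inf,v1:2,v2:0,v3:inf,v4:inf
step 2: dist = v0:inf,v1:2,v2:0,v3:inf,v4:10
step 3: dist = v0:inf,v1:2,v2:0,v3:inf,v4:10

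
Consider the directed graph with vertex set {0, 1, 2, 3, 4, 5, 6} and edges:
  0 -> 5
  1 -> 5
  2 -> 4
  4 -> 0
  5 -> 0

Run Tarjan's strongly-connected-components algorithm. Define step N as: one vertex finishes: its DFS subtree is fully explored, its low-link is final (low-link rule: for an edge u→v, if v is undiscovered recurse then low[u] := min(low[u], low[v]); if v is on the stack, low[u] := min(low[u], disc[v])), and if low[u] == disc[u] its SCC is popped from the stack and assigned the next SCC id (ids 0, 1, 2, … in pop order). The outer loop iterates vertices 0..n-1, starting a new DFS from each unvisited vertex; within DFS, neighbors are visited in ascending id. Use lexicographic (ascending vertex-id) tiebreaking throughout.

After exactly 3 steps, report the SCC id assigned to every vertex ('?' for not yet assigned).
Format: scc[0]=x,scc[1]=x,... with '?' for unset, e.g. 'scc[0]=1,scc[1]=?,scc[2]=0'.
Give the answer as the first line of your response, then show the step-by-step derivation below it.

scc[0]=0,scc[1]=1,scc[2]=?,scc[3]=?,scc[4]=?,scc[5]=0,scc[6]=?

step 1: low=(low[0]=0,low[1]=?,low[2]=?,low[3]=?,low[4]=?,low[5]=0,low[6]=?); scc=(scc[0]=?,scc[1]=?,scc[2]=?,scc[3]=?,scc[4]=?,scc[5]=?,scc[6]=?)
step 2: low=(low[0]=0,low[1]=?,low[2]=?,low[3]=?,low[4]=?,low[5]=0,low[6]=?); scc=(scc[0]=0,scc[1]=?,scc[2]=?,scc[3]=?,scc[4]=?,scc[5]=0,scc[6]=?)
step 3: low=(low[0]=0,low[1]=2,low[2]=?,low[3]=?,low[4]=?,low[5]=0,low[6]=?); scc=(scc[0]=0,scc[1]=1,scc[2]=?,scc[3]=?,scc[4]=?,scc[5]=0,scc[6]=?)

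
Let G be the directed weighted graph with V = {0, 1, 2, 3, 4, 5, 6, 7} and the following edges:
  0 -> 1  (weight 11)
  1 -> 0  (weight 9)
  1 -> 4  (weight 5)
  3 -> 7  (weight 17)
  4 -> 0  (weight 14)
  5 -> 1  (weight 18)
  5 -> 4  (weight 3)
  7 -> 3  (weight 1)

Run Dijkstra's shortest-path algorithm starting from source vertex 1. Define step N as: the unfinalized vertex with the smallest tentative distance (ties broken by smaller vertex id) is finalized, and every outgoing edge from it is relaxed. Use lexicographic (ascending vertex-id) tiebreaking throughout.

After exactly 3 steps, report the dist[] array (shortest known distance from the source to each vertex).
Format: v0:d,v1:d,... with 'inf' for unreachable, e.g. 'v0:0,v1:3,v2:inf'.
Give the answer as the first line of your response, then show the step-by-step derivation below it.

v0:9,v1:0,v2:inf,v3:inf,v4:5,v5:inf,v6:inf,v7:inf

step 1: dist = v0:9,v1:0,v2:inf,v3:inf,v4:5,v5:inf,v6:inf,v7:inf
step 2: dist = v0:9,v1:0,v2:inf,v3:inf,v4:5,v5:inf,v6:inf,v7:inf
step 3: dist = v0:9,v1:0,v2:inf,v3:inf,v4:5,v5:inf,v6:inf,v7:inf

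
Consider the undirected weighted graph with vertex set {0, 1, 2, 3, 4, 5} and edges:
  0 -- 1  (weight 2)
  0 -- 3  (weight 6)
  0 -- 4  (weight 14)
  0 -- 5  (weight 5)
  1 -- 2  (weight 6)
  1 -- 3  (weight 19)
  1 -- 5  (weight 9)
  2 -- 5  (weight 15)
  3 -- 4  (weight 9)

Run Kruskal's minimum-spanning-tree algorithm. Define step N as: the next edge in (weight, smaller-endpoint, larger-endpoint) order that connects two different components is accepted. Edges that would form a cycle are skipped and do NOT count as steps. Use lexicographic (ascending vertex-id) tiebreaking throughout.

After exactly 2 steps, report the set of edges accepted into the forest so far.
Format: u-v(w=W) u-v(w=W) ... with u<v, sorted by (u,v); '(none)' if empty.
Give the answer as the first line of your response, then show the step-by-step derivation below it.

0-1(w=2) 0-5(w=5)

step 1: add edge 0-1 (w=2); MST = {0-1(w=2)}
step 2: add edge 0-5 (w=5); MST = {0-1(w=2) 0-5(w=5)}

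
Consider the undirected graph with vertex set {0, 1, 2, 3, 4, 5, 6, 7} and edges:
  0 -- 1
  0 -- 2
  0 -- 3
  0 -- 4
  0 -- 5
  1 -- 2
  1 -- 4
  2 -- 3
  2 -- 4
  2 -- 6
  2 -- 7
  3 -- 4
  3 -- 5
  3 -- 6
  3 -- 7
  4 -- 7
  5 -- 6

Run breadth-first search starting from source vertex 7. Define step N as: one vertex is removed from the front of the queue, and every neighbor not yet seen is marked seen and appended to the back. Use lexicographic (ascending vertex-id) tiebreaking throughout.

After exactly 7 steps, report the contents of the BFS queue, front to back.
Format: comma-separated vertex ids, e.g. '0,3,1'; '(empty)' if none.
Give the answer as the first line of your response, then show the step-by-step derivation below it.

5

step 1: dequeue 7; queue=[2,3,4]; order=7
step 2: dequeue 2; queue=[3,4,0,1,6]; order=7,2
step 3: dequeue 3; queue=[4,0,1,6,5]; order=7,2,3
step 4: dequeue 4; queue=[0,1,6,5]; order=7,2,3,4
step 5: dequeue 0; queue=[1,6,5]; order=7,2,3,4,0
step 6: dequeue 1; queue=[6,5]; order=7,2,3,4,0,1
step 7: dequeue 6; queue=[5]; order=7,2,3,4,0,1,6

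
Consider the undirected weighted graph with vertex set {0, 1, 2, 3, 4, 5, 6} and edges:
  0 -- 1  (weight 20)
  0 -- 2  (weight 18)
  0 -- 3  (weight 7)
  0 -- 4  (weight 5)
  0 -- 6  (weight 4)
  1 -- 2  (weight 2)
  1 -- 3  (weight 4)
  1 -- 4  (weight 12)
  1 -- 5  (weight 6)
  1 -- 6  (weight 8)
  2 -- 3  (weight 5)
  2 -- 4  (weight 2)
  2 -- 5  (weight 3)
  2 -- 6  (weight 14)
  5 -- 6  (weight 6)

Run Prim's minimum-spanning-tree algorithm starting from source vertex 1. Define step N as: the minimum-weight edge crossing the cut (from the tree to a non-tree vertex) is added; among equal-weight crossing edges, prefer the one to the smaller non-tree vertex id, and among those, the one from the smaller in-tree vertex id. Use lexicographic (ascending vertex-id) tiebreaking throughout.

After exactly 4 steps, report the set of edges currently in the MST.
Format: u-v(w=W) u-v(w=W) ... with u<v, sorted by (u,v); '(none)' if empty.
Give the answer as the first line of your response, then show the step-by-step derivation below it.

1-2(w=2) 1-3(w=4) 2-4(w=2) 2-5(w=3)

step 1: add edge 1-2 (w=2); MST = {1-2(w=2)}
step 2: add edge 2-4 (w=2); MST = {1-2(w=2) 2-4(w=2)}
step 3: add edge 2-5 (w=3); MST = {1-2(w=2) 2-4(w=2) 2-5(w=3)}
step 4: add edge 1-3 (w=4); MST = {1-2(w=2) 1-3(w=4) 2-4(w=2) 2-5(w=3)}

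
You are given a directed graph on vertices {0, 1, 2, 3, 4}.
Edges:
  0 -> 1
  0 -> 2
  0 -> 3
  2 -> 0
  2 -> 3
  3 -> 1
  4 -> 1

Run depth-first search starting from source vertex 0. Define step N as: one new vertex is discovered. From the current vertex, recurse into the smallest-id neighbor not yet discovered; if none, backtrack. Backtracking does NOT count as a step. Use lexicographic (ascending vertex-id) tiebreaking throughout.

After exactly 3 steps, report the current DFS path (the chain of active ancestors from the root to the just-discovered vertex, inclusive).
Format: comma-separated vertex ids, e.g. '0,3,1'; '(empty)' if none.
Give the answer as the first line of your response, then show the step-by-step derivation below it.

0,2

step 1: discover 0; path=0; order=0
step 2: discover 1; path=0>1; order=0,1
step 3: discover 2; path=0>2; order=0,1,2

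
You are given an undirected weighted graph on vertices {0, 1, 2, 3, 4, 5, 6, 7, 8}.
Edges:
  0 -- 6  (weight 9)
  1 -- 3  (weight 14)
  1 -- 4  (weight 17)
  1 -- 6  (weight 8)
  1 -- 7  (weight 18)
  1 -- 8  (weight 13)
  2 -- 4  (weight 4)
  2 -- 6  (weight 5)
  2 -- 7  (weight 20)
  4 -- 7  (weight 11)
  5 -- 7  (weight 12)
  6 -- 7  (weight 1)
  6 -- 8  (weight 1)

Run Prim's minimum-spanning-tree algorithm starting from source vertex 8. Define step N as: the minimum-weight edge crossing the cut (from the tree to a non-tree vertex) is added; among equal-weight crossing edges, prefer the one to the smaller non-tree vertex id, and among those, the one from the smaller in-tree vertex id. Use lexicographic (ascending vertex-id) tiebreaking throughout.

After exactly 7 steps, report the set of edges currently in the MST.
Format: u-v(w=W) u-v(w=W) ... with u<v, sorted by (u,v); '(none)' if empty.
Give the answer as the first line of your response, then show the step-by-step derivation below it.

0-6(w=9) 1-6(w=8) 2-4(w=4) 2-6(w=5) 5-7(w=12) 6-7(w=1) 6-8(w=1)

step 1: add edge 6-8 (w=1); MST = {6-8(w=1)}
step 2: add edge 6-7 (w=1); MST = {6-7(w=1) 6-8(w=1)}
step 3: add edge 2-6 (w=5); MST = {2-6(w=5) 6-7(w=1) 6-8(w=1)}
step 4: add edge 2-4 (w=4); MST = {2-4(w=4) 2-6(w=5) 6-7(w=1) 6-8(w=1)}
step 5: add edge 1-6 (w=8); MST = {1-6(w=8) 2-4(w=4) 2-6(w=5) 6-7(w=1) 6-8(w=1)}
step 6: add edge 0-6 (w=9); MST = {0-6(w=9) 1-6(w=8) 2-4(w=4) 2-6(w=5) 6-7(w=1) 6-8(w=1)}
step 7: add edge 5-7 (w=12); MST = {0-6(w=9) 1-6(w=8) 2-4(w=4) 2-6(w=5) 5-7(w=12) 6-7(w=1) 6-8(w=1)}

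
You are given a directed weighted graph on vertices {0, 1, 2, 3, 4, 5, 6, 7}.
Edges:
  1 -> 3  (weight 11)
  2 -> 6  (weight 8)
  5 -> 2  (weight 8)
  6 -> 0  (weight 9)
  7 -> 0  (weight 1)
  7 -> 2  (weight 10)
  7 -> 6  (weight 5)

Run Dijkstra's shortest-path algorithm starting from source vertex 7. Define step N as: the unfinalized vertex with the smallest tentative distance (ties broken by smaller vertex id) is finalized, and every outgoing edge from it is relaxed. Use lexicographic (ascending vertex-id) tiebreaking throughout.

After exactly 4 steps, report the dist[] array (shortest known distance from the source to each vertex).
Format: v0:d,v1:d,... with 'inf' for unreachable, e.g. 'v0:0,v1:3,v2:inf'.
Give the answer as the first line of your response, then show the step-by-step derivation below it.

v0:1,v1:inf,v2:10,v3:inf,v4:inf,v5:inf,v6:5,v7:0

step 1: dist = v0:1,v1:inf,v2:10,v3:inf,v4:inf,v5:inf,v6:5,v7:0
step 2: dist = v0:1,v1:inf,v2:10,v3:inf,v4:inf,v5:inf,v6:5,v7:0
step 3: dist = v0:1,v1:inf,v2:10,v3:inf,v4:inf,v5:inf,v6:5,v7:0
step 4: dist = v0:1,v1:inf,v2:10,v3:inf,v4:inf,v5:inf,v6:5,v7:0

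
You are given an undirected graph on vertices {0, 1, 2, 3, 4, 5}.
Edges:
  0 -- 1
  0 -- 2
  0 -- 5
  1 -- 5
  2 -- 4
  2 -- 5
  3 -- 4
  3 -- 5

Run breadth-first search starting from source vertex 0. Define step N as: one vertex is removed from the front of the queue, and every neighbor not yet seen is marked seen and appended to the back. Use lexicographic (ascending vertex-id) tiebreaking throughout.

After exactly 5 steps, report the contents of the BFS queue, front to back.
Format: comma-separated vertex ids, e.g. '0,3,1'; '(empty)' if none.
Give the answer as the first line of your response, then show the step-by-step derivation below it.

3

step 1: dequeue 0; queue=[1,2,5]; order=0
step 2: dequeue 1; queue=[2,5]; order=0,1
step 3: dequeue 2; queue=[5,4]; order=0,1,2
step 4: dequeue 5; queue=[4,3]; order=0,1,2,5
step 5: dequeue 4; queue=[3]; order=0,1,2,5,4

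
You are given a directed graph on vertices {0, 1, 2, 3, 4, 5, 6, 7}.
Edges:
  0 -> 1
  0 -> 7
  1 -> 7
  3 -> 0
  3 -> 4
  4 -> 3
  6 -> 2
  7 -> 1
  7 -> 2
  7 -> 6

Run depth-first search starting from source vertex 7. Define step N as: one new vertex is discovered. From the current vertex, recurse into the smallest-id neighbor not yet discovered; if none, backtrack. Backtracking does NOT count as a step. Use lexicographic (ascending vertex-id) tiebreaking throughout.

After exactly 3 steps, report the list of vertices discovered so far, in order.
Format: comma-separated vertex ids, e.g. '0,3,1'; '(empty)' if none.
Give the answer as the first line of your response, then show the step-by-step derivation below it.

7,1,2

step 1: discover 7; path=7; order=7
step 2: discover 1; path=7>1; order=7,1
step 3: discover 2; path=7>2; order=7,1,2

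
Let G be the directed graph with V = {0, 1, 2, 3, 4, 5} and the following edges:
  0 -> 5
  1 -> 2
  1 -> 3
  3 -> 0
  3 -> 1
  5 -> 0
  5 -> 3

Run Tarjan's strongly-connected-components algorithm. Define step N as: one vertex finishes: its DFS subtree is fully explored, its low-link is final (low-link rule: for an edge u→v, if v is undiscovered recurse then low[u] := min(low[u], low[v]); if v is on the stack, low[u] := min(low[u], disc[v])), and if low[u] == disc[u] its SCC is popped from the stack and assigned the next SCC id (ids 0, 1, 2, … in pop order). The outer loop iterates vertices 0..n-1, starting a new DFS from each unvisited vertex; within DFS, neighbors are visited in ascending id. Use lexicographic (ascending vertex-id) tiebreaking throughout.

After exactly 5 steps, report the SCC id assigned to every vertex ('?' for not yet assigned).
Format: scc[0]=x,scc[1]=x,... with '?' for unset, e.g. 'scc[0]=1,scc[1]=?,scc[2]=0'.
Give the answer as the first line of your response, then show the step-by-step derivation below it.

scc[0]=1,scc[1]=1,scc[2]=0,scc[3]=1,scc[4]=?,scc[5]=1

step 1: low=(low[0]=0,low[1]=3,low[2]=4,low[3]=0,low[4]=?,low[5]=0); scc=(scc[0]=?,scc[1]=?,scc[2]=0,scc[3]=?,scc[4]=?,scc[5]=?)
step 2: low=(low[0]=0,low[1]=2,low[2]=4,low[3]=0,low[4]=?,low[5]=0); scc=(scc[0]=?,scc[1]=?,scc[2]=0,scc[3]=?,scc[4]=?,scc[5]=?)
step 3: low=(low[0]=0,low[1]=2,low[2]=4,low[3]=0,low[4]=?,low[5]=0); scc=(scc[0]=?,scc[1]=?,scc[2]=0,scc[3]=?,scc[4]=?,scc[5]=?)
step 4: low=(low[0]=0,low[1]=2,low[2]=4,low[3]=0,low[4]=?,low[5]=0); scc=(scc[0]=?,scc[1]=?,scc[2]=0,scc[3]=?,scc[4]=?,scc[5]=?)
step 5: low=(low[0]=0,low[1]=2,low[2]=4,low[3]=0,low[4]=?,low[5]=0); scc=(scc[0]=1,scc[1]=1,scc[2]=0,scc[3]=1,scc[4]=?,scc[5]=1)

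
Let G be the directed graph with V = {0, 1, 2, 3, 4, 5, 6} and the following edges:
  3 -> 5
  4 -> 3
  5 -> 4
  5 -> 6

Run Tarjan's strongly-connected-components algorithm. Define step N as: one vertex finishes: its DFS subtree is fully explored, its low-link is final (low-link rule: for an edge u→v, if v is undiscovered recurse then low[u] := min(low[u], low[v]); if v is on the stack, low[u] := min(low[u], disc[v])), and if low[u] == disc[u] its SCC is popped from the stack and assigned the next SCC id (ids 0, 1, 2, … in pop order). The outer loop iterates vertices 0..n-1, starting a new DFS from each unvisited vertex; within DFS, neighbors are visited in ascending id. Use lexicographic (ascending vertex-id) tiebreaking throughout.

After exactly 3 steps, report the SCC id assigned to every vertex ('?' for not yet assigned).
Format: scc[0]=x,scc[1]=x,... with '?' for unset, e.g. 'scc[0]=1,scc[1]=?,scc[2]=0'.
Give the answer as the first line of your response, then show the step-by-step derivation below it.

scc[0]=0,scc[1]=1,scc[2]=2,scc[3]=?,scc[4]=?,scc[5]=?,scc[6]=?

step 1: low=(low[0]=0,low[1]=?,low[2]=?,low[3]=?,low[4]=?,low[5]=?,low[6]=?); scc=(scc[0]=0,scc[1]=?,scc[2]=?,scc[3]=?,scc[4]=?,scc[5]=?,scc[6]=?)
step 2: low=(low[0]=0,low[1]=1,low[2]=?,low[3]=?,low[4]=?,low[5]=?,low[6]=?); scc=(scc[0]=0,scc[1]=1,scc[2]=?,scc[3]=?,scc[4]=?,scc[5]=?,scc[6]=?)
step 3: low=(low[0]=0,low[1]=1,low[2]=2,low[3]=?,low[4]=?,low[5]=?,low[6]=?); scc=(scc[0]=0,scc[1]=1,scc[2]=2,scc[3]=?,scc[4]=?,scc[5]=?,scc[6]=?)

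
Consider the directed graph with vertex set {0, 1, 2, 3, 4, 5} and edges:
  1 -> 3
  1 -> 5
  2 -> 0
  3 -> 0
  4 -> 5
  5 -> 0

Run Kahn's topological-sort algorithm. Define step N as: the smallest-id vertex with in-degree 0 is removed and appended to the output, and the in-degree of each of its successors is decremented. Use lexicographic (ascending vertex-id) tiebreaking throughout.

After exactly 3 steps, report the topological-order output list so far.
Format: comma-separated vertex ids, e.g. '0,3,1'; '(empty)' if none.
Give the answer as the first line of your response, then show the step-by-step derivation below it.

1,2,3

step 1: output 1; order=[1]; indeg=(3,0,0,0,0,1)
step 2: output 2; order=[1,2]; indeg=(2,0,0,0,0,1)
step 3: output 3; order=[1,2,3]; indeg=(1,0,0,0,0,1)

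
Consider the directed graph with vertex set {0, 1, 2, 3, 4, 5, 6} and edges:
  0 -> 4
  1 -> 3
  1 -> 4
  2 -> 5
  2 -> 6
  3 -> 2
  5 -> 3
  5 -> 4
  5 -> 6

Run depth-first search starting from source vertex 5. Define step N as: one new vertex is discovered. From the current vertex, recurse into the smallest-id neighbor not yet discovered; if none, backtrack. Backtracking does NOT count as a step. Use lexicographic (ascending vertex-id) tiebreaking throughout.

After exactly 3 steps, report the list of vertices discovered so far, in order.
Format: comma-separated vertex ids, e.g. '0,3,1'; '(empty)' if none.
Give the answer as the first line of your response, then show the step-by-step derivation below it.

5,3,2

step 1: discover 5; path=5; order=5
step 2: discover 3; path=5>3; order=5,3
step 3: discover 2; path=5>3>2; order=5,3,2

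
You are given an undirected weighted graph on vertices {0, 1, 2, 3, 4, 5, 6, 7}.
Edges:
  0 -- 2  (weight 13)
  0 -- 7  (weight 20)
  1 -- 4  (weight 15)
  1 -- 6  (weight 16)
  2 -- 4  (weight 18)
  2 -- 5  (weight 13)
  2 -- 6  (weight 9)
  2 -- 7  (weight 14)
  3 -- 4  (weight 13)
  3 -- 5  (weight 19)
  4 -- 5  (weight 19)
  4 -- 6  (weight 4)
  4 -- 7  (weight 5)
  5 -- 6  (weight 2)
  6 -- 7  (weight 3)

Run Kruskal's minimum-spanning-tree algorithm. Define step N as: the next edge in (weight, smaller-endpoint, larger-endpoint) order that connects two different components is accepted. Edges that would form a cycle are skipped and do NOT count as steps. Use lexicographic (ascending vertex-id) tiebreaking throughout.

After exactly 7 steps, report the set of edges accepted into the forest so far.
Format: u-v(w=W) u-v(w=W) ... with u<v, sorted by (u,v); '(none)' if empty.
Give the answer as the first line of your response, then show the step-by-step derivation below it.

0-2(w=13) 1-4(w=15) 2-6(w=9) 3-4(w=13) 4-6(w=4) 5-6(w=2) 6-7(w=3)

step 1: add edge 5-6 (w=2); MST = {5-6(w=2)}
step 2: add edge 6-7 (w=3); MST = {5-6(w=2) 6-7(w=3)}
step 3: add edge 4-6 (w=4); MST = {4-6(w=4) 5-6(w=2) 6-7(w=3)}
step 4: add edge 2-6 (w=9); MST = {2-6(w=9) 4-6(w=4) 5-6(w=2) 6-7(w=3)}
step 5: add edge 0-2 (w=13); MST = {0-2(w=13) 2-6(w=9) 4-6(w=4) 5-6(w=2) 6-7(w=3)}
step 6: add edge 3-4 (w=13); MST = {0-2(w=13) 2-6(w=9) 3-4(w=13) 4-6(w=4) 5-6(w=2) 6-7(w=3)}
step 7: add edge 1-4 (w=15); MST = {0-2(w=13) 1-4(w=15) 2-6(w=9) 3-4(w=13) 4-6(w=4) 5-6(w=2) 6-7(w=3)}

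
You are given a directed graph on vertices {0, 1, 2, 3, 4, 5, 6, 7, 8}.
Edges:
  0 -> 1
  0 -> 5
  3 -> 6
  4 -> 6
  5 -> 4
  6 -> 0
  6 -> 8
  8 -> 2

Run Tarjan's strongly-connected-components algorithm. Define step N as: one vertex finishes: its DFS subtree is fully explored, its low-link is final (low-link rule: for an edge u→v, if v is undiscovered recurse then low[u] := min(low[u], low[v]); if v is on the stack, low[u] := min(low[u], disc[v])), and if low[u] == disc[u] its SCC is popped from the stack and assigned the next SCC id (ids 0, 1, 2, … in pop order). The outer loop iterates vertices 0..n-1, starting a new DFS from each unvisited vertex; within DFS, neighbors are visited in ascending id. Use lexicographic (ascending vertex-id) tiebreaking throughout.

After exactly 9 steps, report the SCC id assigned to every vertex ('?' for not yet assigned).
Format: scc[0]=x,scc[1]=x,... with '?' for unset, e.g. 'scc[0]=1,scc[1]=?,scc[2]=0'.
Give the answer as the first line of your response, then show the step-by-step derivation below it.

scc[0]=3,scc[1]=0,scc[2]=1,scc[3]=4,scc[4]=3,scc[5]=3,scc[6]=3,scc[7]=5,scc[8]=2

step 1: low=(low[0]=0,low[1]=1,low[2]=?,low[3]=?,low[4]=?,low[5]=?,low[6]=?,low[7]=?,low[8]=?); scc=(scc[0]=?,scc[1]=0,scc[2]=?,scc[3]=?,scc[4]=?,scc[5]=?,scc[6]=?,scc[7]=?,scc[8]=?)
step 2: low=(low[0]=0,low[1]=1,low[2]=6,low[3]=?,low[4]=3,low[5]=2,low[6]=0,low[7]=?,low[8]=5); scc=(scc[0]=?,scc[1]=0,scc[2]=1,scc[3]=?,scc[4]=?,scc[5]=?,scc[6]=?,scc[7]=?,scc[8]=?)
step 3: low=(low[0]=0,low[1]=1,low[2]=6,low[3]=?,low[4]=3,low[5]=2,low[6]=0,low[7]=?,low[8]=5); scc=(scc[0]=?,scc[1]=0,scc[2]=1,scc[3]=?,scc[4]=?,scc[5]=?,scc[6]=?,scc[7]=?,scc[8]=2)
step 4: low=(low[0]=0,low[1]=1,low[2]=6,low[3]=?,low[4]=3,low[5]=2,low[6]=0,low[7]=?,low[8]=5); scc=(scc[0]=?,scc[1]=0,scc[2]=1,scc[3]=?,scc[4]=?,scc[5]=?,scc[6]=?,scc[7]=?,scc[8]=2)
step 5: low=(low[0]=0,low[1]=1,low[2]=6,low[3]=?,low[4]=0,low[5]=2,low[6]=0,low[7]=?,low[8]=5); scc=(scc[0]=?,scc[1]=0,scc[2]=1,scc[3]=?,scc[4]=?,scc[5]=?,scc[6]=?,scc[7]=?,scc[8]=2)
step 6: low=(low[0]=0,low[1]=1,low[2]=6,low[3]=?,low[4]=0,low[5]=0,low[6]=0,low[7]=?,low[8]=5); scc=(scc[0]=?,scc[1]=0,scc[2]=1,scc[3]=?,scc[4]=?,scc[5]=?,scc[6]=?,scc[7]=?,scc[8]=2)
step 7: low=(low[0]=0,low[1]=1,low[2]=6,low[3]=?,low[4]=0,low[5]=0,low[6]=0,low[7]=?,low[8]=5); scc=(scc[0]=3,scc[1]=0,scc[2]=1,scc[3]=?,scc[4]=3,scc[5]=3,scc[6]=3,scc[7]=?,scc[8]=2)
step 8: low=(low[0]=0,low[1]=1,low[2]=6,low[3]=7,low[4]=0,low[5]=0,low[6]=0,low[7]=?,low[8]=5); scc=(scc[0]=3,scc[1]=0,scc[2]=1,scc[3]=4,scc[4]=3,scc[5]=3,scc[6]=3,scc[7]=?,scc[8]=2)
step 9: low=(low[0]=0,low[1]=1,low[2]=6,low[3]=7,low[4]=0,low[5]=0,low[6]=0,low[7]=8,low[8]=5); scc=(scc[0]=3,scc[1]=0,scc[2]=1,scc[3]=4,scc[4]=3,scc[5]=3,scc[6]=3,scc[7]=5,scc[8]=2)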